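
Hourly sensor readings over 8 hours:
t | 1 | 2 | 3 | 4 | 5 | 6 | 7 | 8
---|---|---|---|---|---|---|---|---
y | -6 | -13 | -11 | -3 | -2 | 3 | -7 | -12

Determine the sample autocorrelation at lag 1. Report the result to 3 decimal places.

0.306

Mean ȳ = (-6 − 13 − 11 − 3 − 2 + 3 − 7 − 12)/8 = -6.3750
Deviations from mean: 0.3750, -6.6250, -4.6250, 3.3750, 4.3750, 9.3750, -0.6250, -5.6250
Σ(y_t−ȳ)(y_{t+1}−ȳ) = (-2.4844) + (30.6406) + (-15.6094) + (14.7656) + (41.0156) + (-5.8594) + (3.5156) = 65.9844
Denominator Σ(y_t−ȳ)² = 215.8750
r_1 = 65.9844 / 215.8750 = 0.306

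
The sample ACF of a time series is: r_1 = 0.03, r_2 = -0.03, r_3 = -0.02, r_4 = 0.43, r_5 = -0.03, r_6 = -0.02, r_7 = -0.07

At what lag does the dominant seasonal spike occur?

The largest autocorrelation is r_4 = 0.43; the remaining lags stay at or below 0.03.
The dominant spike at lag 4 indicates a seasonal period of 4.

4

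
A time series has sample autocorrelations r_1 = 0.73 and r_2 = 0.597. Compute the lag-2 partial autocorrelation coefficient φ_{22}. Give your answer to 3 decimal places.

0.137

φ_{22} = (r_2 − r_1²) / (1 − r_1²)
r_1² = (0.73)² = 0.5329
Numerator = 0.597 − 0.5329 = 0.0641; denominator = 1 − 0.5329 = 0.4671
φ_{22} = 0.0641 / 0.4671 = 0.137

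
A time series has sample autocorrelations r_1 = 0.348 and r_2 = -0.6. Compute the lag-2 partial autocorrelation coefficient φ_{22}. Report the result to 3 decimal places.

φ_{22} = (r_2 − r_1²) / (1 − r_1²)
r_1² = (0.348)² = 0.121104
Numerator = -0.6 − 0.1211 = -0.7211; denominator = 1 − 0.1211 = 0.8789
φ_{22} = -0.7211 / 0.8789 = -0.820

-0.820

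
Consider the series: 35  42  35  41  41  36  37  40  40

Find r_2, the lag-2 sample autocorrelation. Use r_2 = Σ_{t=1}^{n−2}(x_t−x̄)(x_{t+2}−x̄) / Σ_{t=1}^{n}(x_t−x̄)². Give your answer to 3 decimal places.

-0.058

Mean x̄ = (35 + 42 + 35 + 41 + 41 + 36 + 37 + 40 + 40)/9 = 38.5556
Σ(x_t−x̄)(x_{t+2}−x̄) = (12.6420) + (8.4198) + (-8.6914) + (-6.2469) + (-3.8025) + (-3.6914) + (-2.2469) = -3.6173
Denominator Σ(x_t−x̄)² = 62.2222
r_2 = -3.6173 / 62.2222 = -0.058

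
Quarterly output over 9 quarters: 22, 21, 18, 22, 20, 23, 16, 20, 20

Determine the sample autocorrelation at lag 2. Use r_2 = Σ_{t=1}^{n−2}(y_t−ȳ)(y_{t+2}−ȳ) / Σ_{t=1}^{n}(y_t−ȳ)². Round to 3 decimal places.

0.110

Mean ȳ = (22 + 21 + 18 + 22 + 20 + 23 + 16 + 20 + 20)/9 = 20.2222
Σ(y_t−ȳ)(y_{t+2}−ȳ) = (-3.9506) + (1.3827) + (0.4938) + (4.9383) + (0.9383) + (-0.6173) + (0.9383) = 4.1235
Denominator Σ(y_t−ȳ)² = 37.5556
r_2 = 4.1235 / 37.5556 = 0.110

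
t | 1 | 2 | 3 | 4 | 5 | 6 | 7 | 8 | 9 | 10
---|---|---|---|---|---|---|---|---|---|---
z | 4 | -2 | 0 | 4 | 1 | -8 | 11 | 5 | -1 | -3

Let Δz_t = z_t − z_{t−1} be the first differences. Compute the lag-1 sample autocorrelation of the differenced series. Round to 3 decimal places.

-0.391

First differences Δz: -6, 2, 4, -3, -9, 19, -6, -6, -2
Mean of differences = -0.7778
Numerator Σ(Δz_t−Δz̄)(Δz_{t+1}−Δz̄) = -225.8272
Denominator Σ(Δz_t−Δz̄)² = 577.5556
r_1(Δz) = -225.8272 / 577.5556 = -0.391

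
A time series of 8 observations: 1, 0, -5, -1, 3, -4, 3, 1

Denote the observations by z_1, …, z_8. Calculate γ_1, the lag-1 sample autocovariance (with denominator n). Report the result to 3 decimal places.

Mean z̄ = (1 + 0 − 5 − 1 + 3 − 4 + 3 + 1)/8 = -0.2500
Deviations: 1.2500, 0.2500, -4.7500, -0.7500, 3.2500, -3.7500, 3.2500, 1.2500
Σ_{t=1}^{7}(z_t−z̄)(z_{t+1}−z̄) = -20.0625
γ_1 = -20.0625 / 8 = -2.508

-2.508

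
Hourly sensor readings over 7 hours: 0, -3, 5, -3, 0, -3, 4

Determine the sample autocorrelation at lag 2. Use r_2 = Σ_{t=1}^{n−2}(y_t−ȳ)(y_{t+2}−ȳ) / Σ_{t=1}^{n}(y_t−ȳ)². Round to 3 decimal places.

Mean ȳ = (0 − 3 + 5 − 3 + 0 − 3 + 4)/7 = 0.0000
Deviations from mean: 0.0000, -3.0000, 5.0000, -3.0000, 0.0000, -3.0000, 4.0000
Numerator Σ_{t=1}^{5}(y_t−ȳ)(y_{t+2}−ȳ) = 18.0000
Denominator Σ(y_t−ȳ)² = 68.0000
r_2 = 18.0000 / 68.0000 = 0.265

0.265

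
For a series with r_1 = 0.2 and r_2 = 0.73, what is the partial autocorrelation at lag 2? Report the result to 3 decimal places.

0.719

φ_{22} = (r_2 − r_1²) / (1 − r_1²)
r_1² = (0.2)² = 0.04
Numerator = 0.73 − 0.0400 = 0.6900; denominator = 1 − 0.0400 = 0.9600
φ_{22} = 0.6900 / 0.9600 = 0.719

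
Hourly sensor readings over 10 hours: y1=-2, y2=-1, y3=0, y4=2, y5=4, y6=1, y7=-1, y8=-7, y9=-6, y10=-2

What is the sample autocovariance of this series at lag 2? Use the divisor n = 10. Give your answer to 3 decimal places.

Mean ȳ = (-2 − 1 + 0 + 2 + 4 + 1 − 1 − 7 − 6 − 2)/10 = -1.2000
Σ_{t=1}^{8}(y_t−ȳ)(y_{t+2}−ȳ) = 4.9200
γ_2 = 4.9200 / 10 = 0.492

0.492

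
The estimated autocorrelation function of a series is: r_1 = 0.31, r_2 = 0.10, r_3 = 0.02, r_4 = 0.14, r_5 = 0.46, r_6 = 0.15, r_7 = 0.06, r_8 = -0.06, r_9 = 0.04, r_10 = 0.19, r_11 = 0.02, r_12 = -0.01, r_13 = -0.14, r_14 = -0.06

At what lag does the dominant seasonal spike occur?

The largest autocorrelation is r_5 = 0.46; the remaining lags stay at or below 0.31. The elevated value at lag 1 (0.31), dropping to 0.10 at lag 2, reflects decaying short-term dependence rather than seasonality.
The dominant spike at lag 5 indicates a seasonal period of 5.

5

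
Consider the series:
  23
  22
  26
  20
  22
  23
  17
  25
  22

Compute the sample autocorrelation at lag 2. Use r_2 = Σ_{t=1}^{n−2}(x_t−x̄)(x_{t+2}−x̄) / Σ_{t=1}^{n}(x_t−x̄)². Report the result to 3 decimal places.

0.096

Mean x̄ = (23 + 22 + 26 + 20 + 22 + 23 + 17 + 25 + 22)/9 = 22.2222
Numerator Σ_{t=1}^{7}(x_t−x̄)(x_{t+2}−x̄) = 5.3457
Denominator Σ(x_t−x̄)² = 55.5556
r_2 = 5.3457 / 55.5556 = 0.096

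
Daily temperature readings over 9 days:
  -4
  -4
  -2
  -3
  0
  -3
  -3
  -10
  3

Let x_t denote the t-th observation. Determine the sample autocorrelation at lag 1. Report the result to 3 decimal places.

-0.429

Mean x̄ = (-4 − 4 − 2 − 3 + 0 − 3 − 3 − 10 + 3)/9 = -2.8889
Numerator Σ_{t=1}^{8}(x_t−x̄)(x_{t+1}−x̄) = -41.5679
Denominator Σ(x_t−x̄)² = 96.8889
r_1 = -41.5679 / 96.8889 = -0.429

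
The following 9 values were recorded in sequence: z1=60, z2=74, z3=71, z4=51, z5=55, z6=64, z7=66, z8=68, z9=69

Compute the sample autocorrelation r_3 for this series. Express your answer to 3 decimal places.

-0.207

Mean z̄ = (60 + 74 + 71 + 51 + 55 + 64 + 66 + 68 + 69)/9 = 64.2222
Numerator Σ_{t=1}^{6}(z_t−z̄)(z_{t+3}−z̄) = -95.2593
Denominator Σ(z_t−z̄)² = 459.5556
r_3 = -95.2593 / 459.5556 = -0.207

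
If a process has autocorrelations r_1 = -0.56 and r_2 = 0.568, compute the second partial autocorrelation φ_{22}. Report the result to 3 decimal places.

0.371

φ_{22} = (r_2 − r_1²) / (1 − r_1²)
r_1² = (-0.56)² = 0.3136
Numerator = 0.568 − 0.3136 = 0.2544; denominator = 1 − 0.3136 = 0.6864
φ_{22} = 0.2544 / 0.6864 = 0.371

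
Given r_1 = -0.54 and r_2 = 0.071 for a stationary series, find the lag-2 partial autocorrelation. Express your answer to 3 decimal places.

φ_{22} = (r_2 − r_1²) / (1 − r_1²)
r_1² = (-0.54)² = 0.2916
Numerator = 0.071 − 0.2916 = -0.2206; denominator = 1 − 0.2916 = 0.7084
φ_{22} = -0.2206 / 0.7084 = -0.311

-0.311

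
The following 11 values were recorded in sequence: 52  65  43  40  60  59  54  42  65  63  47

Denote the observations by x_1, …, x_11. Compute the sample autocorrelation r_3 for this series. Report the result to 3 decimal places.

Mean x̄ = (52 + 65 + 43 + 40 + 60 + 59 + 54 + 42 + 65 + 63 + 47)/11 = 53.6364
Numerator Σ_{t=1}^{8}(x_t−x̄)(x_{t+3}−x̄) = 100.1488
Denominator Σ(x_t−x̄)² = 896.5455
r_3 = 100.1488 / 896.5455 = 0.112

0.112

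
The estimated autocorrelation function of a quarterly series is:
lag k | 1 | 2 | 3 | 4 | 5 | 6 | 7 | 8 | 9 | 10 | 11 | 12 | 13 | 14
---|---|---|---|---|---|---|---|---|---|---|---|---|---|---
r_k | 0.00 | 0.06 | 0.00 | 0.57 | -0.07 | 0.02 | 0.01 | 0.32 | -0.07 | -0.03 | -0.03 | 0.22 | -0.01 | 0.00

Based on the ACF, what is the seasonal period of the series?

4

The largest autocorrelation is r_4 = 0.57, with weaker echoes at lags 8 (0.32) and 12 (0.22); the remaining lags stay at or below 0.06.
The dominant spike at lag 4 indicates a seasonal period of 4.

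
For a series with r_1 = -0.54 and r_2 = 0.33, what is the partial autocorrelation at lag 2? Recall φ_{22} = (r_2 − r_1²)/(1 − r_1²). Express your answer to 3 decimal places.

0.054

φ_{22} = (r_2 − r_1²) / (1 − r_1²)
r_1² = (-0.54)² = 0.2916
Numerator = 0.33 − 0.2916 = 0.0384; denominator = 1 − 0.2916 = 0.7084
φ_{22} = 0.0384 / 0.7084 = 0.054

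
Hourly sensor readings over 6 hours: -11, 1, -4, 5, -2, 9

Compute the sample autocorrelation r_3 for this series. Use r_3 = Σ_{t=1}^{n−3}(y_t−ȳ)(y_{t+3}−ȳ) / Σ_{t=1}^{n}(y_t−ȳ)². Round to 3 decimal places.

-0.377

Mean ȳ = (-11 + 1 − 4 + 5 − 2 + 9)/6 = -0.3333
Deviations from mean: -10.6667, 1.3333, -3.6667, 5.3333, -1.6667, 9.3333
Σ(y_t−ȳ)(y_{t+3}−ȳ) = (-56.8889) + (-2.2222) + (-34.2222) = -93.3333
Denominator Σ(y_t−ȳ)² = 247.3333
r_3 = -93.3333 / 247.3333 = -0.377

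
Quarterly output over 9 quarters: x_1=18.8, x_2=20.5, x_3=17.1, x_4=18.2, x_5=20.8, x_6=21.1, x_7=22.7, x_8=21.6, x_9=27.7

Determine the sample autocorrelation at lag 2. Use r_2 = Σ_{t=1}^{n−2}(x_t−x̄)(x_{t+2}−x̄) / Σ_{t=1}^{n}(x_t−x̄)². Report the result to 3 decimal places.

0.279

Mean x̄ = (18.8 + 20.5 + 17.1 + 18.2 + 20.8 + 21.1 + 22.7 + 21.6 + 27.7)/9 = 20.9444
Σ(x_t−x̄)(x_{t+2}−x̄) = (8.2442) + (1.2198) + (0.5553) + (-0.4269) + (-0.2536) + (0.1020) + (11.8598) = 21.3005
Denominator Σ(x_t−x̄)² = 76.3022
r_2 = 21.3005 / 76.3022 = 0.279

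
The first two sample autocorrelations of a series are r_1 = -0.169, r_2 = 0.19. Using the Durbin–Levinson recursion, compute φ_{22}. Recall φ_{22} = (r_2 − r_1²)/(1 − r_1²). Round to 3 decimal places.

φ_{22} = (r_2 − r_1²) / (1 − r_1²)
r_1² = (-0.169)² = 0.028561
Numerator = 0.19 − 0.0286 = 0.1614; denominator = 1 − 0.0286 = 0.9714
φ_{22} = 0.1614 / 0.9714 = 0.166

0.166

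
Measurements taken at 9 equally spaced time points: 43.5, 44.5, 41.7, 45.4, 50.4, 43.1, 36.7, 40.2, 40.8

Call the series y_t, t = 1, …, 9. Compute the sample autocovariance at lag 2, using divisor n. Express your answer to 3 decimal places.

Mean ȳ = (43.5 + 44.5 + 41.7 + 45.4 + 50.4 + 43.1 + 36.7 + 40.2 + 40.8)/9 = 42.9222
Σ_{t=1}^{7}(y_t−ȳ)(y_{t+2}−ȳ) = -39.3032
γ_2 = -39.3032 / 9 = -4.367

-4.367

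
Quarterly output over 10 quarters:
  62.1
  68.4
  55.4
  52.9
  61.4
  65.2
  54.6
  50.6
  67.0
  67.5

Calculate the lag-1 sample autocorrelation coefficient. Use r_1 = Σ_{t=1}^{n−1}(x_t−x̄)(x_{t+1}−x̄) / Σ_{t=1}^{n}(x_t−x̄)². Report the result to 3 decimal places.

Mean x̄ = (62.1 + 68.4 + 55.4 + 52.9 + 61.4 + 65.2 + 54.6 + 50.6 + 67.0 + 67.5)/10 = 60.5100
Numerator Σ_{t=1}^{9}(x_t−x̄)(x_{t+1}−x̄) = 20.4149
Denominator Σ(x_t−x̄)² = 395.7090
r_1 = 20.4149 / 395.7090 = 0.052

0.052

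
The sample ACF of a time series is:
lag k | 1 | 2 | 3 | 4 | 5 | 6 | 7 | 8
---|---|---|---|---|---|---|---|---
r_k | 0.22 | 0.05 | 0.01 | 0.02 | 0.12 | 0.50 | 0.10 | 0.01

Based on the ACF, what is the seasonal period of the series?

6

The largest autocorrelation is r_6 = 0.50; the remaining lags stay at or below 0.22. The elevated value at lag 1 (0.22), dropping to 0.05 at lag 2, reflects decaying short-term dependence rather than seasonality.
The dominant spike at lag 6 indicates a seasonal period of 6.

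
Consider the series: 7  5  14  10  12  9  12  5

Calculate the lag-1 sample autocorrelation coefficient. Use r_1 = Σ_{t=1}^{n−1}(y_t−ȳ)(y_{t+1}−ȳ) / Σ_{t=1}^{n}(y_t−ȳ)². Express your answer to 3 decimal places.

-0.227

Mean ȳ = (7 + 5 + 14 + 10 + 12 + 9 + 12 + 5)/8 = 9.2500
Σ(y_t−ȳ)(y_{t+1}−ȳ) = (9.5625) + (-20.1875) + (3.5625) + (2.0625) + (-0.6875) + (-0.6875) + (-11.6875) = -18.0625
Denominator Σ(y_t−ȳ)² = 79.5000
r_1 = -18.0625 / 79.5000 = -0.227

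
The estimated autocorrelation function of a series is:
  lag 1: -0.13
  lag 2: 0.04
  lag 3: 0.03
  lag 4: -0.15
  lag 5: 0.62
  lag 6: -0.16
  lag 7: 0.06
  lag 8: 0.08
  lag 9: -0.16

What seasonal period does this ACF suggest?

5

The largest autocorrelation is r_5 = 0.62; the remaining lags stay at or below 0.08.
The dominant spike at lag 5 indicates a seasonal period of 5.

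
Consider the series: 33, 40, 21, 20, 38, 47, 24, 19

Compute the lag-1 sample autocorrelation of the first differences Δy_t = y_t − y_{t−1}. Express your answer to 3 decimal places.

-0.073

First differences Δy: 7, -19, -1, 18, 9, -23, -5
Mean of differences = -2.0000
Numerator Σ(Δy_t−Δȳ)(Δy_{t+1}−Δȳ) = -98.0000
Denominator Σ(Δy_t−Δȳ)² = 1342.0000
r_1(Δy) = -98.0000 / 1342.0000 = -0.073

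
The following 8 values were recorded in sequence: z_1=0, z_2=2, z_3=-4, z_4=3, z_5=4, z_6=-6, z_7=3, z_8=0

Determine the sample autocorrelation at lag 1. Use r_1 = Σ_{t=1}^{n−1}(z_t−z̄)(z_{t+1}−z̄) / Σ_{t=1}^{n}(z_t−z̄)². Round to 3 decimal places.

-0.565

Mean z̄ = (0 + 2 − 4 + 3 + 4 − 6 + 3 + 0)/8 = 0.2500
Σ(z_t−z̄)(z_{t+1}−z̄) = (-0.4375) + (-7.4375) + (-11.6875) + (10.3125) + (-23.4375) + (-17.1875) + (-0.6875) = -50.5625
Denominator Σ(z_t−z̄)² = 89.5000
r_1 = -50.5625 / 89.5000 = -0.565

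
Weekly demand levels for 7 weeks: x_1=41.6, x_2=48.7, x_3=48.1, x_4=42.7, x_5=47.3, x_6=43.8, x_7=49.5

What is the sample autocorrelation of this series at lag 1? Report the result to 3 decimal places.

Mean x̄ = (41.6 + 48.7 + 48.1 + 42.7 + 47.3 + 43.8 + 49.5)/7 = 45.9571
Deviations from mean: -4.3571, 2.7429, 2.1429, -3.2571, 1.3429, -2.1571, 3.5429
Σ(x_t−x̄)(x_{t+1}−x̄) = (-11.9510) + (5.8776) + (-6.9796) + (-4.3739) + (-2.8967) + (-7.6424) = -27.9661
Denominator Σ(x_t−x̄)² = 60.7171
r_1 = -27.9661 / 60.7171 = -0.461

-0.461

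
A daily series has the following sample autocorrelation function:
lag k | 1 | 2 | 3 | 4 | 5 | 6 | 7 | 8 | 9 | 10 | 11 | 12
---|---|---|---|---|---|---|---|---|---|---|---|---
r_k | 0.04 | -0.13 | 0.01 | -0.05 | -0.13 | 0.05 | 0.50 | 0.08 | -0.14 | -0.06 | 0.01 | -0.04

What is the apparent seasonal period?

The largest autocorrelation is r_7 = 0.50; the remaining lags stay at or below 0.08.
The dominant spike at lag 7 indicates a seasonal period of 7.

7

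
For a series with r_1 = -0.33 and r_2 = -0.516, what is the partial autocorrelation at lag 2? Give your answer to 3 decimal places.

φ_{22} = (r_2 − r_1²) / (1 − r_1²)
r_1² = (-0.33)² = 0.1089
Numerator = -0.516 − 0.1089 = -0.6249; denominator = 1 − 0.1089 = 0.8911
φ_{22} = -0.6249 / 0.8911 = -0.701

-0.701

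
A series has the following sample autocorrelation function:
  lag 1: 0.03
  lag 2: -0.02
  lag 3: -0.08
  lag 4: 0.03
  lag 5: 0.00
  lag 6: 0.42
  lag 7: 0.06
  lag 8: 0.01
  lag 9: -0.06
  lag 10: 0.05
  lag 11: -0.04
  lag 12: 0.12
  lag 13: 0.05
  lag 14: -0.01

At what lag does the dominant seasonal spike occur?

The largest autocorrelation is r_6 = 0.42; the remaining lags stay at or below 0.12.
The dominant spike at lag 6 indicates a seasonal period of 6.

6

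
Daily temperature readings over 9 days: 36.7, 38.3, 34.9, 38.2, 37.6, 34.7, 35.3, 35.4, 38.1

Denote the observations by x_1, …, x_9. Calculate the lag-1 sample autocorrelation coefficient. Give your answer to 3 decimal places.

Mean x̄ = (36.7 + 38.3 + 34.9 + 38.2 + 37.6 + 34.7 + 35.3 + 35.4 + 38.1)/9 = 36.5778
Numerator Σ_{t=1}^{8}(x_t−x̄)(x_{t+1}−x̄) = -3.5505
Denominator Σ(x_t−x̄)² = 18.3356
r_1 = -3.5505 / 18.3356 = -0.194

-0.194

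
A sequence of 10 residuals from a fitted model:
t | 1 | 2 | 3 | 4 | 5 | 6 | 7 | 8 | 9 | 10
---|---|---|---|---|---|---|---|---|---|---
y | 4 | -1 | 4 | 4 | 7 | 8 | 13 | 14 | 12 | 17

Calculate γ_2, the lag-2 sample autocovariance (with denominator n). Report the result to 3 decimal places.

12.452

Mean ȳ = (4 − 1 + 4 + 4 + 7 + 8 + 13 + 14 + 12 + 17)/10 = 8.2000
Σ_{t=1}^{8}(y_t−ȳ)(y_{t+2}−ȳ) = 124.5200
γ_2 = 124.5200 / 10 = 12.452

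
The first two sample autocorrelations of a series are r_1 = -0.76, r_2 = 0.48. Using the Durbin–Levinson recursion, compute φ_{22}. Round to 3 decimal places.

-0.231

φ_{22} = (r_2 − r_1²) / (1 − r_1²)
r_1² = (-0.76)² = 0.5776
Numerator = 0.48 − 0.5776 = -0.0976; denominator = 1 − 0.5776 = 0.4224
φ_{22} = -0.0976 / 0.4224 = -0.231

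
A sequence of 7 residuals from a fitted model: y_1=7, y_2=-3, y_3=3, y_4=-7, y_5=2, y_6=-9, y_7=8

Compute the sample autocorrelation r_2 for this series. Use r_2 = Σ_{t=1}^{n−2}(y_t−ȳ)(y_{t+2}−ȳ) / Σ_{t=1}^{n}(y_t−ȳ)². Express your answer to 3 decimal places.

0.480

Mean ȳ = (7 − 3 + 3 − 7 + 2 − 9 + 8)/7 = 0.1429
Numerator Σ_{t=1}^{5}(y_t−ȳ)(y_{t+2}−ȳ) = 127.2449
Denominator Σ(y_t−ȳ)² = 264.8571
r_2 = 127.2449 / 264.8571 = 0.480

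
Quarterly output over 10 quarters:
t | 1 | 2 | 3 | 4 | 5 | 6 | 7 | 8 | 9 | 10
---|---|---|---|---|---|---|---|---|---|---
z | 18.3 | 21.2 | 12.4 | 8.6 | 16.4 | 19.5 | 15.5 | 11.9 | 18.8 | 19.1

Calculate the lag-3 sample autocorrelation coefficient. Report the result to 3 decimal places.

Mean z̄ = (18.3 + 21.2 + 12.4 + 8.6 + 16.4 + 19.5 + 15.5 + 11.9 + 18.8 + 19.1)/10 = 16.1700
Σ(z_t−z̄)(z_{t+3}−z̄) = (-16.1241) + (1.1569) + (-12.5541) + (5.0719) + (-0.9821) + (8.7579) + (-1.9631) = -16.6367
Denominator Σ(z_t−z̄)² = 146.6810
r_3 = -16.6367 / 146.6810 = -0.113

-0.113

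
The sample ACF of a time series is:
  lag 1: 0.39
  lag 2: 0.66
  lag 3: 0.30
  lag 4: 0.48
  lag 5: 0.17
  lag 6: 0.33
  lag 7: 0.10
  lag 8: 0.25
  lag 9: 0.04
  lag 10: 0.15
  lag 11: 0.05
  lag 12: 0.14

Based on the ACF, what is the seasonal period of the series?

2

The largest autocorrelation is r_2 = 0.66, with a weaker echo at lag 4 (0.48); the remaining lags stay at or below 0.39.
The dominant spike at lag 2 indicates a seasonal period of 2.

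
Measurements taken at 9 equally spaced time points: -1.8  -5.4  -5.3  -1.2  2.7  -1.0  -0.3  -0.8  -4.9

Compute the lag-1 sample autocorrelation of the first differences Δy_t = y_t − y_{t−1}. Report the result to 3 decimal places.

First differences Δy: -3.6, 0.1, 4.1, 3.9, -3.7, 0.7, -0.5, -4.1
Mean of differences = -0.3875
Numerator Σ(Δy_t−Δȳ)(Δy_{t+1}−Δȳ) = 2.3523
Denominator Σ(Δy_t−Δȳ)² = 75.0288
r_1(Δy) = 2.3523 / 75.0288 = 0.031

0.031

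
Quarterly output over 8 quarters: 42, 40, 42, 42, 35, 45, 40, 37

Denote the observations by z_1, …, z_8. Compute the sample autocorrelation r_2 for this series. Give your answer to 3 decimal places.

-0.183

Mean z̄ = (42 + 40 + 42 + 42 + 35 + 45 + 40 + 37)/8 = 40.3750
Deviations from mean: 1.6250, -0.3750, 1.6250, 1.6250, -5.3750, 4.6250, -0.3750, -3.3750
Σ(z_t−z̄)(z_{t+2}−z̄) = (2.6406) + (-0.6094) + (-8.7344) + (7.5156) + (2.0156) + (-15.6094) = -12.7813
Denominator Σ(z_t−z̄)² = 69.8750
r_2 = -12.7813 / 69.8750 = -0.183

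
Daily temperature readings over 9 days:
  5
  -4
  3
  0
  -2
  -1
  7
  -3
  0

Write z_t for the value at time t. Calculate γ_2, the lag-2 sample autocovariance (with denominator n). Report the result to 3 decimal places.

Mean z̄ = (5 − 4 + 3 + 0 − 2 − 1 + 7 − 3 + 0)/9 = 0.5556
Σ_{t=1}^{7}(z_t−z̄)(z_{t+2}−z̄) = -6.5062
γ_2 = -6.5062 / 9 = -0.723

-0.723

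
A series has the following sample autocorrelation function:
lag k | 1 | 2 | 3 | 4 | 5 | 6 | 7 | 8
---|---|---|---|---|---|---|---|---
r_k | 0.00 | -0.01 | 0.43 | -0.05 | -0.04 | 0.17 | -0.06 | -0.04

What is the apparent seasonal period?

3

The largest autocorrelation is r_3 = 0.43, with a weaker echo at lag 6 (0.17); the remaining lags stay at or below 0.00.
The dominant spike at lag 3 indicates a seasonal period of 3.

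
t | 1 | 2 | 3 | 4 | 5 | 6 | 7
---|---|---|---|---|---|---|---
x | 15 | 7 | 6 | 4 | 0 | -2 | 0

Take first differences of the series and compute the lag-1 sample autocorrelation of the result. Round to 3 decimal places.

-0.122

First differences Δx: -8, -1, -2, -4, -2, 2
Mean of differences = -2.5000
Numerator Σ(Δx_t−Δx̄)(Δx_{t+1}−Δx̄) = -6.7500
Denominator Σ(Δx_t−Δx̄)² = 55.5000
r_1(Δx) = -6.7500 / 55.5000 = -0.122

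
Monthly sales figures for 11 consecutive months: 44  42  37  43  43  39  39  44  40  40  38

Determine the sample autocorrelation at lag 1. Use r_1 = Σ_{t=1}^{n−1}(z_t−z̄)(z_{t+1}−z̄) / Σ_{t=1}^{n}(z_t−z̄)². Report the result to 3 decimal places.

-0.169

Mean z̄ = (44 + 42 + 37 + 43 + 43 + 39 + 39 + 44 + 40 + 40 + 38)/11 = 40.8182
Numerator Σ_{t=1}^{10}(z_t−z̄)(z_{t+1}−z̄) = -10.3967
Denominator Σ(z_t−z̄)² = 61.6364
r_1 = -10.3967 / 61.6364 = -0.169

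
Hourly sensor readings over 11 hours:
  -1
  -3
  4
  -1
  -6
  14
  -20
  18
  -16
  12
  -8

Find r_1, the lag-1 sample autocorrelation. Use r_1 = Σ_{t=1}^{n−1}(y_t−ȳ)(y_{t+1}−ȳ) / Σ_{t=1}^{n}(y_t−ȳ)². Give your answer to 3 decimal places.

-0.905

Mean ȳ = (-1 − 3 + 4 − 1 − 6 + 14 − 20 + 18 − 16 + 12 − 8)/11 = -0.6364
Numerator Σ_{t=1}^{10}(y_t−ȳ)(y_{t+1}−ȳ) = -1306.1322
Denominator Σ(y_t−ȳ)² = 1442.5455
r_1 = -1306.1322 / 1442.5455 = -0.905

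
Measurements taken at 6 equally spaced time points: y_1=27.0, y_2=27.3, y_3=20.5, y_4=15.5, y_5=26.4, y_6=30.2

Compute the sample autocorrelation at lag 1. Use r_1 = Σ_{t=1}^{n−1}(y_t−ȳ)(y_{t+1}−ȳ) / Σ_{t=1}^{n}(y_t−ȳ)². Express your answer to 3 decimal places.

Mean ȳ = (27.0 + 27.3 + 20.5 + 15.5 + 26.4 + 30.2)/6 = 24.4833
Numerator Σ_{t=1}^{5}(y_t−ȳ)(y_{t+1}−ȳ) = 25.3914
Denominator Σ(y_t−ȳ)² = 147.1883
r_1 = 25.3914 / 147.1883 = 0.173

0.173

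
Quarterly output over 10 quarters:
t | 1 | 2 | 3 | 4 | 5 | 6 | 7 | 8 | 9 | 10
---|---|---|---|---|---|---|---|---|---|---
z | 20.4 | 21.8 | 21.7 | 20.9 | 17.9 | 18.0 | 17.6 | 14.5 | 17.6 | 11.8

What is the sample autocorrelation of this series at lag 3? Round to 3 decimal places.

Mean z̄ = (20.4 + 21.8 + 21.7 + 20.9 + 17.9 + 18.0 + 17.6 + 14.5 + 17.6 + 11.8)/10 = 18.2200
Σ(z_t−z̄)(z_{t+3}−z̄) = (5.8424) + (-1.1456) + (-0.7656) + (-1.6616) + (1.1904) + (0.1364) + (3.9804) = 7.5768
Denominator Σ(z_t−z̄)² = 92.8360
r_3 = 7.5768 / 92.8360 = 0.082

0.082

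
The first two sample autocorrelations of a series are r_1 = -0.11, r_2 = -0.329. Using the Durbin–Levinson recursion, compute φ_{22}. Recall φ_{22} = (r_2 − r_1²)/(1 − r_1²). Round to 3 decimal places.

-0.345

φ_{22} = (r_2 − r_1²) / (1 − r_1²)
r_1² = (-0.11)² = 0.0121
Numerator = -0.329 − 0.0121 = -0.3411; denominator = 1 − 0.0121 = 0.9879
φ_{22} = -0.3411 / 0.9879 = -0.345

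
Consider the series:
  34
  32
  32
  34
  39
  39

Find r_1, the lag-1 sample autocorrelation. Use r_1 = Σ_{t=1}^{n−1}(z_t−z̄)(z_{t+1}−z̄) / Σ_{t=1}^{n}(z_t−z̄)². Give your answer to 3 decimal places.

0.519

Mean z̄ = (34 + 32 + 32 + 34 + 39 + 39)/6 = 35.0000
Deviations from mean: -1.0000, -3.0000, -3.0000, -1.0000, 4.0000, 4.0000
Numerator Σ_{t=1}^{5}(z_t−z̄)(z_{t+1}−z̄) = 27.0000
Denominator Σ(z_t−z̄)² = 52.0000
r_1 = 27.0000 / 52.0000 = 0.519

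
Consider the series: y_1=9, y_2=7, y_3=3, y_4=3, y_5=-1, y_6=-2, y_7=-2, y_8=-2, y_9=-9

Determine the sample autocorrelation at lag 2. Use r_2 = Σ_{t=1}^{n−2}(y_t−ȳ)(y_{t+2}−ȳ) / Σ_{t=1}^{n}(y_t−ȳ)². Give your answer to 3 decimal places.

0.258

Mean ȳ = (9 + 7 + 3 + 3 − 1 − 2 − 2 − 2 − 9)/9 = 0.6667
Numerator Σ_{t=1}^{7}(y_t−ȳ)(y_{t+2}−ȳ) = 61.4444
Denominator Σ(y_t−ȳ)² = 238.0000
r_2 = 61.4444 / 238.0000 = 0.258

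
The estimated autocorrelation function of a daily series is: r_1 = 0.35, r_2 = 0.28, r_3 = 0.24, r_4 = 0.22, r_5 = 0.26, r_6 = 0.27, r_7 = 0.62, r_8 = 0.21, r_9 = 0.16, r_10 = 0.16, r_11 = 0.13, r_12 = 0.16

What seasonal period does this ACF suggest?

7

The largest autocorrelation is r_7 = 0.62; the remaining lags stay at or below 0.35. The elevated value at lag 1 (0.35), dropping to 0.28 at lag 2, reflects decaying short-term dependence rather than seasonality.
The dominant spike at lag 7 indicates a seasonal period of 7.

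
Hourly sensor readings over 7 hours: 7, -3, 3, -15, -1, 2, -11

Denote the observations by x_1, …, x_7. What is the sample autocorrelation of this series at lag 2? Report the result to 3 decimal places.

Mean x̄ = (7 − 3 + 3 − 15 − 1 + 2 − 11)/7 = -2.5714
Deviations from mean: 9.5714, -0.4286, 5.5714, -12.4286, 1.5714, 4.5714, -8.4286
Σ(x_t−x̄)(x_{t+2}−x̄) = (53.3265) + (5.3265) + (8.7551) + (-56.8163) + (-13.2449) = -2.6531
Denominator Σ(x_t−x̄)² = 371.7143
r_2 = -2.6531 / 371.7143 = -0.007

-0.007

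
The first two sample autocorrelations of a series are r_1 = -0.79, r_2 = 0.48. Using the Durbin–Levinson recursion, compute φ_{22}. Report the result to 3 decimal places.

φ_{22} = (r_2 − r_1²) / (1 − r_1²)
r_1² = (-0.79)² = 0.6241
Numerator = 0.48 − 0.6241 = -0.1441; denominator = 1 − 0.6241 = 0.3759
φ_{22} = -0.1441 / 0.3759 = -0.383

-0.383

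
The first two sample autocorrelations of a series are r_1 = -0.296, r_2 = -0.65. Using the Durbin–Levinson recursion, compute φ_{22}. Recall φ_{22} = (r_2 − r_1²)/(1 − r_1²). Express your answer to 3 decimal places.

φ_{22} = (r_2 − r_1²) / (1 − r_1²)
r_1² = (-0.296)² = 0.087616
Numerator = -0.65 − 0.0876 = -0.7376; denominator = 1 − 0.0876 = 0.9124
φ_{22} = -0.7376 / 0.9124 = -0.808

-0.808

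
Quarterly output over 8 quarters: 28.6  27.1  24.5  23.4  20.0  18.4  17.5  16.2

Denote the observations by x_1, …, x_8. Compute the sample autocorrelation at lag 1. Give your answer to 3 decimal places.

Mean x̄ = (28.6 + 27.1 + 24.5 + 23.4 + 20.0 + 18.4 + 17.5 + 16.2)/8 = 21.9625
Deviations from mean: 6.6375, 5.1375, 2.5375, 1.4375, -1.9625, -3.5625, -4.4625, -5.7625
Σ(x_t−x̄)(x_{t+1}−x̄) = (34.1002) + (13.0364) + (3.6477) + (-2.8211) + (6.9914) + (15.8977) + (25.7152) = 96.5673
Denominator Σ(x_t−x̄)² = 148.6188
r_1 = 96.5673 / 148.6188 = 0.650

0.650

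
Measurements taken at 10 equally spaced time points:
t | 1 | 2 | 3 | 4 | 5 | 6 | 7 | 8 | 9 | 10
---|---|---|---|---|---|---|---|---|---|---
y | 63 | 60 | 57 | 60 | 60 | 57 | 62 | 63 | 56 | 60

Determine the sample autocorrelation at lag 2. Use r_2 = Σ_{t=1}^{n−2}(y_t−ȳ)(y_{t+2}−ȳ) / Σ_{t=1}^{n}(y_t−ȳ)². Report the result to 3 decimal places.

Mean ȳ = (63 + 60 + 57 + 60 + 60 + 57 + 62 + 63 + 56 + 60)/10 = 59.8000
Numerator Σ_{t=1}^{8}(y_t−ȳ)(y_{t+2}−ȳ) = -26.2800
Denominator Σ(y_t−ȳ)² = 55.6000
r_2 = -26.2800 / 55.6000 = -0.473

-0.473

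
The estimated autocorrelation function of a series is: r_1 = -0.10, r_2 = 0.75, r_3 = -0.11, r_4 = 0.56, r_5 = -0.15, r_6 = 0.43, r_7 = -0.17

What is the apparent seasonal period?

The largest autocorrelation is r_2 = 0.75, with weaker echoes at lags 4 (0.56) and 6 (0.43); the remaining lags stay at or below -0.10.
The dominant spike at lag 2 indicates a seasonal period of 2.

2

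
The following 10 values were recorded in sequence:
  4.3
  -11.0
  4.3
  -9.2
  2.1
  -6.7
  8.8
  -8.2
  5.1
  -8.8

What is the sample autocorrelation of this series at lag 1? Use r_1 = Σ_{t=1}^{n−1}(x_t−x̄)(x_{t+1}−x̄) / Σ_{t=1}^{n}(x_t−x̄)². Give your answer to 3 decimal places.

-0.831

Mean x̄ = (4.3 − 11.0 + 4.3 − 9.2 + 2.1 − 6.7 + 8.8 − 8.2 + 5.1 − 8.8)/10 = -1.9300
Numerator Σ_{t=1}^{9}(x_t−x̄)(x_{t+1}−x̄) = -417.6589
Denominator Σ(x_t−x̄)² = 502.8010
r_1 = -417.6589 / 502.8010 = -0.831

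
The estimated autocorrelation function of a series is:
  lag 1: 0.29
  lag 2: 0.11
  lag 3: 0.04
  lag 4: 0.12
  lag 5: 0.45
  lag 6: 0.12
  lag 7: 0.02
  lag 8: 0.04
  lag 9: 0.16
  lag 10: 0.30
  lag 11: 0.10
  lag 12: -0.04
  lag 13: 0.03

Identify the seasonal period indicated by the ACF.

The largest autocorrelation is r_5 = 0.45, with a weaker echo at lag 10 (0.30); the remaining lags stay at or below 0.29. The elevated value at lag 1 (0.29), dropping to 0.11 at lag 2, reflects decaying short-term dependence rather than seasonality.
The dominant spike at lag 5 indicates a seasonal period of 5.

5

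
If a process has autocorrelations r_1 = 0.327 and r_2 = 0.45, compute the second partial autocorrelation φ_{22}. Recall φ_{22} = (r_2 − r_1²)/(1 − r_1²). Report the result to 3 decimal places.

φ_{22} = (r_2 − r_1²) / (1 − r_1²)
r_1² = (0.327)² = 0.106929
Numerator = 0.45 − 0.1069 = 0.3431; denominator = 1 − 0.1069 = 0.8931
φ_{22} = 0.3431 / 0.8931 = 0.384

0.384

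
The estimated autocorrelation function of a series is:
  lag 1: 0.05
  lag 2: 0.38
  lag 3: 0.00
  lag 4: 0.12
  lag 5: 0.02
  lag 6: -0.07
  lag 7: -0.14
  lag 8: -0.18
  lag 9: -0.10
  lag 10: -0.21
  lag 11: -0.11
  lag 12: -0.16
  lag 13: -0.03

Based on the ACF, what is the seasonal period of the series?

2

The largest autocorrelation is r_2 = 0.38; the remaining lags stay at or below 0.12.
The dominant spike at lag 2 indicates a seasonal period of 2.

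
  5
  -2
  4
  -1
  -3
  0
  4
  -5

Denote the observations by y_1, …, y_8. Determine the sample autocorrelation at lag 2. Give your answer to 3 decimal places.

-0.022

Mean ȳ = (5 − 2 + 4 − 1 − 3 + 0 + 4 − 5)/8 = 0.2500
Deviations from mean: 4.7500, -2.2500, 3.7500, -1.2500, -3.2500, -0.2500, 3.7500, -5.2500
Numerator Σ_{t=1}^{6}(y_t−ȳ)(y_{t+2}−ȳ) = -2.1250
Denominator Σ(y_t−ȳ)² = 95.5000
r_2 = -2.1250 / 95.5000 = -0.022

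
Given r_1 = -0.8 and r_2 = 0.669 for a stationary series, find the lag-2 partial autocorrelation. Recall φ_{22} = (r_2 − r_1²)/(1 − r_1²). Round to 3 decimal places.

φ_{22} = (r_2 − r_1²) / (1 − r_1²)
r_1² = (-0.8)² = 0.64
Numerator = 0.669 − 0.6400 = 0.0290; denominator = 1 − 0.6400 = 0.3600
φ_{22} = 0.0290 / 0.3600 = 0.081

0.081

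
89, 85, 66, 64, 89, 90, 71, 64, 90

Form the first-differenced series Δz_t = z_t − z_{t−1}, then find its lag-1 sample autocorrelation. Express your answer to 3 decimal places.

First differences Δz: -4, -19, -2, 25, 1, -19, -7, 26
Mean of differences = 0.1250
Numerator Σ(Δz_t−Δz̄)(Δz_{t+1}−Δz̄) = 23.6094
Denominator Σ(Δz_t−Δz̄)² = 2092.8750
r_1(Δz) = 23.6094 / 2092.8750 = 0.011

0.011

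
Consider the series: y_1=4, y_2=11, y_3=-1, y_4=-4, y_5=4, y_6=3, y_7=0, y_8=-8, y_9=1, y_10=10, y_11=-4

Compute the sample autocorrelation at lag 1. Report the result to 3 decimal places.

-0.090

Mean ȳ = (4 + 11 − 1 − 4 + 4 + 3 + 0 − 8 + 1 + 10 − 4)/11 = 1.4545
Numerator Σ_{t=1}^{10}(y_t−ȳ)(y_{t+1}−ȳ) = -30.3884
Denominator Σ(y_t−ȳ)² = 336.7273
r_1 = -30.3884 / 336.7273 = -0.090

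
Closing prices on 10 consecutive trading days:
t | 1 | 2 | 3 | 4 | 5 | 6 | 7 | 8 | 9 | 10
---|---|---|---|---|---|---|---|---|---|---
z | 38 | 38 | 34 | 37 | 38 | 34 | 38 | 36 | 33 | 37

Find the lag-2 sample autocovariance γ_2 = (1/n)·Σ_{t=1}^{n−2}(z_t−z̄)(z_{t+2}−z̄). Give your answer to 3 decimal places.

-1.048

Mean z̄ = (38 + 38 + 34 + 37 + 38 + 34 + 38 + 36 + 33 + 37)/10 = 36.3000
Σ_{t=1}^{8}(z_t−z̄)(z_{t+2}−z̄) = -10.4800
γ_2 = -10.4800 / 10 = -1.048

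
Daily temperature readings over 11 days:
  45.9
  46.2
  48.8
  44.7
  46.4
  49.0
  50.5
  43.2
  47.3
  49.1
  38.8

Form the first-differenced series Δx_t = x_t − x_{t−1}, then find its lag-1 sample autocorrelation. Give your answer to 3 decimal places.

First differences Δx: 0.3, 2.6, -4.1, 1.7, 2.6, 1.5, -7.3, 4.1, 1.8, -10.3
Mean of differences = -0.7100
Numerator Σ(Δx_t−Δx̄)(Δx_{t+1}−Δx̄) = -59.0151
Denominator Σ(Δx_t−Δx̄)² = 209.9490
r_1(Δx) = -59.0151 / 209.9490 = -0.281

-0.281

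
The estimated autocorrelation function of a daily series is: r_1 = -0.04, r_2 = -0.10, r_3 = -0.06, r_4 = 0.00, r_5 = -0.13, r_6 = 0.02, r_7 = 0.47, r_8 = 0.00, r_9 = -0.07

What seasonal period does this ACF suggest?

7

The largest autocorrelation is r_7 = 0.47; the remaining lags stay at or below 0.02.
The dominant spike at lag 7 indicates a seasonal period of 7.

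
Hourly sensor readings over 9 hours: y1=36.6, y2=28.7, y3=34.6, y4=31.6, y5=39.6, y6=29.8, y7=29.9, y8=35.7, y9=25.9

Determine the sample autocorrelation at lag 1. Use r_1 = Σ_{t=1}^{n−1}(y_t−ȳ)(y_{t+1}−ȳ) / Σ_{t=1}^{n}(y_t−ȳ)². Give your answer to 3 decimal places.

Mean ȳ = (36.6 + 28.7 + 34.6 + 31.6 + 39.6 + 29.8 + 29.9 + 35.7 + 25.9)/9 = 32.4889
Numerator Σ_{t=1}^{8}(y_t−ȳ)(y_{t+1}−ȳ) = -73.4035
Denominator Σ(y_t−ȳ)² = 154.7289
r_1 = -73.4035 / 154.7289 = -0.474

-0.474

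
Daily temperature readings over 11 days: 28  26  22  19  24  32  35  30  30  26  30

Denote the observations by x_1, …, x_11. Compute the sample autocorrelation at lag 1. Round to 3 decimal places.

Mean x̄ = (28 + 26 + 22 + 19 + 24 + 32 + 35 + 30 + 30 + 26 + 30)/11 = 27.4545
Numerator Σ_{t=1}^{10}(x_t−x̄)(x_{t+1}−x̄) = 119.3388
Denominator Σ(x_t−x̄)² = 214.7273
r_1 = 119.3388 / 214.7273 = 0.556

0.556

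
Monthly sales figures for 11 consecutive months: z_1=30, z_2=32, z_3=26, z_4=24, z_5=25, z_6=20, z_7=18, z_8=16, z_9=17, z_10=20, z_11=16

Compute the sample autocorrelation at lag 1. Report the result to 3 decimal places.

0.676

Mean z̄ = (30 + 32 + 26 + 24 + 25 + 20 + 18 + 16 + 17 + 20 + 16)/11 = 22.1818
Numerator Σ_{t=1}^{10}(z_t−z̄)(z_{t+1}−z̄) = 211.9669
Denominator Σ(z_t−z̄)² = 313.6364
r_1 = 211.9669 / 313.6364 = 0.676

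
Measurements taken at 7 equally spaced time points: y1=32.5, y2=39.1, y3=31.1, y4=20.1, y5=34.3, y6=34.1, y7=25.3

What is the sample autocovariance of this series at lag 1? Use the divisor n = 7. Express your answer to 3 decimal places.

-4.469

Mean ȳ = (32.5 + 39.1 + 31.1 + 20.1 + 34.3 + 34.1 + 25.3)/7 = 30.9286
Deviations: 1.5714, 8.1714, 0.1714, -10.8286, 3.3714, 3.1714, -5.6286
Σ_{t=1}^{6}(y_t−ȳ)(y_{t+1}−ȳ) = -31.2808
γ_1 = -31.2808 / 7 = -4.469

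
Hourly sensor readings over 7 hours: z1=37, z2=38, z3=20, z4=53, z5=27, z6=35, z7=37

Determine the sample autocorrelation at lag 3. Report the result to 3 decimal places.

Mean z̄ = (37 + 38 + 20 + 53 + 27 + 35 + 37)/7 = 35.2857
Deviations from mean: 1.7143, 2.7143, -15.2857, 17.7143, -8.2857, -0.2857, 1.7143
Σ(z_t−z̄)(z_{t+3}−z̄) = (30.3673) + (-22.4898) + (4.3673) + (30.3673) = 42.6122
Denominator Σ(z_t−z̄)² = 629.4286
r_3 = 42.6122 / 629.4286 = 0.068

0.068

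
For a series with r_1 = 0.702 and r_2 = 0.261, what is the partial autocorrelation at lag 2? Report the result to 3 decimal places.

φ_{22} = (r_2 − r_1²) / (1 − r_1²)
r_1² = (0.702)² = 0.492804
Numerator = 0.261 − 0.4928 = -0.2318; denominator = 1 − 0.4928 = 0.5072
φ_{22} = -0.2318 / 0.5072 = -0.457

-0.457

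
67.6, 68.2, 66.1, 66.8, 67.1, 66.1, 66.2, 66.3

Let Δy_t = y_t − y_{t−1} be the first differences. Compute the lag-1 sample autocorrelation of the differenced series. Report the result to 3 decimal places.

First differences Δy: 0.6, -2.1, 0.7, 0.3, -1.0, 0.1, 0.1
Mean of differences = -0.1857
Numerator Σ(Δy_t−Δȳ)(Δy_{t+1}−Δȳ) = -3.3159
Denominator Σ(Δy_t−Δȳ)² = 6.1286
r_1(Δy) = -3.3159 / 6.1286 = -0.541

-0.541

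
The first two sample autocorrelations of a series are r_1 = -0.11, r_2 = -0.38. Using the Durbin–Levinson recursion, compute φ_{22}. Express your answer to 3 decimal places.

-0.397

φ_{22} = (r_2 − r_1²) / (1 − r_1²)
r_1² = (-0.11)² = 0.0121
Numerator = -0.38 − 0.0121 = -0.3921; denominator = 1 − 0.0121 = 0.9879
φ_{22} = -0.3921 / 0.9879 = -0.397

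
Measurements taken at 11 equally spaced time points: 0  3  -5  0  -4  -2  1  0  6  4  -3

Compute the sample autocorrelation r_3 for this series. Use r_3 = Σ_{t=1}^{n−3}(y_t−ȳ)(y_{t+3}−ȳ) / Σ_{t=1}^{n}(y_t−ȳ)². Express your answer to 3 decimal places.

-0.086

Mean ȳ = (0 + 3 − 5 + 0 − 4 − 2 + 1 + 0 + 6 + 4 − 3)/11 = 0.0000
Numerator Σ_{t=1}^{8}(y_t−ȳ)(y_{t+3}−ȳ) = -10.0000
Denominator Σ(y_t−ȳ)² = 116.0000
r_3 = -10.0000 / 116.0000 = -0.086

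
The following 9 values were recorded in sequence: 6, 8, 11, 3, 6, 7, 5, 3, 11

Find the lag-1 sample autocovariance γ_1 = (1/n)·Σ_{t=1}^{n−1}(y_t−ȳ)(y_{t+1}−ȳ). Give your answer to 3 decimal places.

Mean ȳ = (6 + 8 + 11 + 3 + 6 + 7 + 5 + 3 + 11)/9 = 6.6667
Σ_{t=1}^{8}(y_t−ȳ)(y_{t+1}−ȳ) = -19.1111
γ_1 = -19.1111 / 9 = -2.123

-2.123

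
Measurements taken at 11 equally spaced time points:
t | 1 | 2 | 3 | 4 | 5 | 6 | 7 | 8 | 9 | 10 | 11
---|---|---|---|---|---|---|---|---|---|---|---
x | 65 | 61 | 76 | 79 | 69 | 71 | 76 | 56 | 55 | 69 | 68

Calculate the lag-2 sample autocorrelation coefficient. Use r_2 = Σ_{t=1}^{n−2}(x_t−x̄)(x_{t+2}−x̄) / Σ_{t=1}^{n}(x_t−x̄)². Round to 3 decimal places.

Mean x̄ = (65 + 61 + 76 + 79 + 69 + 71 + 76 + 56 + 55 + 69 + 68)/11 = 67.7273
Numerator Σ_{t=1}^{9}(x_t−x̄)(x_{t+2}−x̄) = -202.5124
Denominator Σ(x_t−x̄)² = 630.1818
r_2 = -202.5124 / 630.1818 = -0.321

-0.321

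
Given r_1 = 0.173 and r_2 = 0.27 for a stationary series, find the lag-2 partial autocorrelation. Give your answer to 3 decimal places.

0.247

φ_{22} = (r_2 − r_1²) / (1 − r_1²)
r_1² = (0.173)² = 0.029929
Numerator = 0.27 − 0.0299 = 0.2401; denominator = 1 − 0.0299 = 0.9701
φ_{22} = 0.2401 / 0.9701 = 0.247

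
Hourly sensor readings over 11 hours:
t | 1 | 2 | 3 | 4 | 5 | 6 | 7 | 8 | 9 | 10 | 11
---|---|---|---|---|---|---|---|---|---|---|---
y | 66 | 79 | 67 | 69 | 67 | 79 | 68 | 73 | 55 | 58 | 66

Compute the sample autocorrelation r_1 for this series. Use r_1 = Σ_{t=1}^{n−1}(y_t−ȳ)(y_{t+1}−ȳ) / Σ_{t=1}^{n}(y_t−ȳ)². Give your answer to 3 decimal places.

Mean ȳ = (66 + 79 + 67 + 69 + 67 + 79 + 68 + 73 + 55 + 58 + 66)/11 = 67.9091
Numerator Σ_{t=1}^{10}(y_t−ȳ)(y_{t+1}−ȳ) = 39.2645
Denominator Σ(y_t−ȳ)² = 546.9091
r_1 = 39.2645 / 546.9091 = 0.072

0.072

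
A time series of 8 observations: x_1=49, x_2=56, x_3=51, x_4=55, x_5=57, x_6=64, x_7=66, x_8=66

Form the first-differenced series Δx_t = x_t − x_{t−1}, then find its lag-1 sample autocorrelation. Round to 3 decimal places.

First differences Δx: 7, -5, 4, 2, 7, 2, 0
Mean of differences = 2.4286
Numerator Σ(Δx_t−Δx̄)(Δx_{t+1}−Δx̄) = -49.1837
Denominator Σ(Δx_t−Δx̄)² = 105.7143
r_1(Δx) = -49.1837 / 105.7143 = -0.465

-0.465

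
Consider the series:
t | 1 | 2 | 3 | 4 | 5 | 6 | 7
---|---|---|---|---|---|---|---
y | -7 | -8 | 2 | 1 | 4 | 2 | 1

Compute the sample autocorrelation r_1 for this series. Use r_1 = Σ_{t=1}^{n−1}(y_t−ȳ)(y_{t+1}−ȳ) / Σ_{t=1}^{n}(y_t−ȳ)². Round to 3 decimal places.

Mean ȳ = (-7 − 8 + 2 + 1 + 4 + 2 + 1)/7 = -0.7143
Deviations from mean: -6.2857, -7.2857, 2.7143, 1.7143, 4.7143, 2.7143, 1.7143
Σ(y_t−ȳ)(y_{t+1}−ȳ) = (45.7959) + (-19.7755) + (4.6531) + (8.0816) + (12.7959) + (4.6531) = 56.2041
Denominator Σ(y_t−ȳ)² = 135.4286
r_1 = 56.2041 / 135.4286 = 0.415

0.415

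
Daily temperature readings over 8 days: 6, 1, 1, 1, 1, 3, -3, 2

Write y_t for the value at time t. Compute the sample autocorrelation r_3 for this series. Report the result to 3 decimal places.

Mean ȳ = (6 + 1 + 1 + 1 + 1 + 3 − 3 + 2)/8 = 1.5000
Deviations from mean: 4.5000, -0.5000, -0.5000, -0.5000, -0.5000, 1.5000, -4.5000, 0.5000
Σ(y_t−ȳ)(y_{t+3}−ȳ) = (-2.2500) + (0.2500) + (-0.7500) + (2.2500) + (-0.2500) = -0.7500
Denominator Σ(y_t−ȳ)² = 44.0000
r_3 = -0.7500 / 44.0000 = -0.017

-0.017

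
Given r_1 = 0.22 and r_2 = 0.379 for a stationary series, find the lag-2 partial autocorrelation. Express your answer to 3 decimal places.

φ_{22} = (r_2 − r_1²) / (1 − r_1²)
r_1² = (0.22)² = 0.0484
Numerator = 0.379 − 0.0484 = 0.3306; denominator = 1 − 0.0484 = 0.9516
φ_{22} = 0.3306 / 0.9516 = 0.347

0.347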